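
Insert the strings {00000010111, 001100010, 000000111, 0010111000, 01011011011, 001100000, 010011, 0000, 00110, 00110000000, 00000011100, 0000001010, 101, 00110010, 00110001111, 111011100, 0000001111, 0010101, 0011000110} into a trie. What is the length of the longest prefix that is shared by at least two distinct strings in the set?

The deepest shared node is where two words last agree before diverging.
e.g. "0000001010" and "00000010111" share the prefix "000000101" of length 9; no pair shares a longer one.
Longest shared-prefix length: 9

9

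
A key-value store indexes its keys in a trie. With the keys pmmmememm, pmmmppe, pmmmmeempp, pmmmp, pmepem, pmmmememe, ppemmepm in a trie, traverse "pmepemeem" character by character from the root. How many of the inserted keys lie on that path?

1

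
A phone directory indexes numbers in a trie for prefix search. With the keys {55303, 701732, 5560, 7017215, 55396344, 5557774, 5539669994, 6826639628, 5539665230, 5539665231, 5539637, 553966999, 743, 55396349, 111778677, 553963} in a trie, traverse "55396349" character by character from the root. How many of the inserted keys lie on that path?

2

Walk "55396349" from the root; an end-of-word marker is hit whenever a stored word is a prefix of "55396349".
Prefixes of the query that are stored words: "553963", "55396349"
Count: 2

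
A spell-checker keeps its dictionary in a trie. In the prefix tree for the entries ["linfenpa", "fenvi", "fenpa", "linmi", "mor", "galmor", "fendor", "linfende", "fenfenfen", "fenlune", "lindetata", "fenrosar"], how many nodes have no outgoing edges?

12

Leaves are exactly the stored words that no other stored word extends.
Those words: "fendor", "fenfenfen", "fenlune", "fenpa", "fenrosar", "fenvi", "galmor", "lindetata", "linfende", "linfenpa", "linmi", "mor"
Leaf count: 12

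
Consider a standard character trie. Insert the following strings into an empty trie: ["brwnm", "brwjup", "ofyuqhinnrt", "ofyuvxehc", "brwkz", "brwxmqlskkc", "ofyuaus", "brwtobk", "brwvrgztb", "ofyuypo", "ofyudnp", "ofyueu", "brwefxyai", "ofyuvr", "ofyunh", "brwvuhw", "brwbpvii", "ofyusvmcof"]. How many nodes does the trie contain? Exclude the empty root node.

Count nodes per top-level branch (shared prefixes stored once):
  'b'-branch (brwbpvii, brwefxyai, brwjup, brwkz, brwnm, brwtobk, brwvrgztb, brwvuhw, brwxmqlskkc): 42 nodes
  'o'-branch (ofyuaus, ofyudnp, ofyueu, ofyunh, ofyuqhinnrt, ofyusvmcof, ofyuvr, ofyuvxehc, ofyuypo): 36 nodes
Sum: 78

78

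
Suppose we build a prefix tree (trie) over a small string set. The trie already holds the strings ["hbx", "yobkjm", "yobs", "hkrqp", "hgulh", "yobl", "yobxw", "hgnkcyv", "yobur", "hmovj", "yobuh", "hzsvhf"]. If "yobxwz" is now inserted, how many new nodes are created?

1

"yobxw" is already a path in the trie; the remaining "z" must be added.
New nodes needed: |"yobxwz"| − 5 = 6 − 5 = 1.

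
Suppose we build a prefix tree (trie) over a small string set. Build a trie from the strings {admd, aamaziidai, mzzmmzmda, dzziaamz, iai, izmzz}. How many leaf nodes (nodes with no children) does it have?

6

A leaf is a node with no children — equivalently, the end of a word that is not a proper prefix of any other stored word.
Those words: "aamaziidai", "admd", "dzziaamz", "iai", "izmzz", "mzzmmzmda"
Leaf count: 6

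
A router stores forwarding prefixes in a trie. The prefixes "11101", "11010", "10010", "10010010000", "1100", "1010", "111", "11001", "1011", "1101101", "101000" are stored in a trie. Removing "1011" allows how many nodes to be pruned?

1

A node on "1011"'s path can go only if nothing else ends at it or branches off below it.
The suffix "1" (1 node) is used only by "1011"; the node for "101" still has the child "0", so pruning stops there.
Nodes removed: 1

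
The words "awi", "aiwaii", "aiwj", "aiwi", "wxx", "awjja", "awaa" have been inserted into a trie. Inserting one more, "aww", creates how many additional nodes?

"aw" is already a path in the trie; the remaining "w" must be added.
So 3 − 2 = 1 new nodes.

1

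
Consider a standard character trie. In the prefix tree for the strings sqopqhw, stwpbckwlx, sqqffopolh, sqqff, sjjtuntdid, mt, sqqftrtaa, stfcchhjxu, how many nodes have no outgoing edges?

Leaves are exactly the stored words that no other stored word extends.
Those words: "mt", "sjjtuntdid", "sqopqhw", "sqqffopolh", "sqqftrtaa", "stfcchhjxu", "stwpbckwlx"
Leaf count: 7

7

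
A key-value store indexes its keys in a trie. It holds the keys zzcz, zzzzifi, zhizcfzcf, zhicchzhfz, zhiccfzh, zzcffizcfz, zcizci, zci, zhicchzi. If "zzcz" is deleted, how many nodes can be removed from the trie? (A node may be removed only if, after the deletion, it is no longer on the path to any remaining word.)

1

Walk "zzcz" from the leaf back toward the root, removing each node that no remaining word uses.
The suffix "z" (1 node) is used only by "zzcz"; the node for "zzc" still has the child "f", so pruning stops there.
Nodes removed: 1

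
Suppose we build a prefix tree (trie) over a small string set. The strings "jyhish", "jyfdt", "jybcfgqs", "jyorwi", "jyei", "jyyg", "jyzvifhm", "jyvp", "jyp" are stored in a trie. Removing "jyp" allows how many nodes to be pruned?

A node on "jyp"'s path can go only if nothing else ends at it or branches off below it.
The suffix "p" (1 node) is used only by "jyp"; the node for "jy" still has the child "h", so pruning stops there.
Nodes removed: 1

1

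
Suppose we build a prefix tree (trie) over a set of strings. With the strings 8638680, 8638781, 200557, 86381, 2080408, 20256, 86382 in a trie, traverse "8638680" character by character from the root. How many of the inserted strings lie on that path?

1

Check each prefix of "8638680" against the stored set — each match is an end-marker on the path.
Prefixes of the query that are stored words: "8638680"
Count: 1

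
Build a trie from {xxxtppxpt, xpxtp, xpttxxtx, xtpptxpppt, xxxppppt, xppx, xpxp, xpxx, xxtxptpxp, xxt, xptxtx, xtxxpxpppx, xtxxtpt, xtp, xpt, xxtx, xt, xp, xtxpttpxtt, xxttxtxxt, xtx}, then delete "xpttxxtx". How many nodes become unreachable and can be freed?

5

A node on "xpttxxtx"'s path can go only if nothing else ends at it or branches off below it.
The suffix "txxtx" (5 nodes) is used only by "xpttxxtx"; the node for "xpt" still has the child "x", so pruning stops there.
Nodes removed: 5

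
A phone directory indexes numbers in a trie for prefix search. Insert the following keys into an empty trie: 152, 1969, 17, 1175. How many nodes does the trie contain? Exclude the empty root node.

10

Count nodes per top-level branch (shared prefixes stored once):
  '1'-branch (1175, 152, 17, 1969): 10 nodes
Sum: 10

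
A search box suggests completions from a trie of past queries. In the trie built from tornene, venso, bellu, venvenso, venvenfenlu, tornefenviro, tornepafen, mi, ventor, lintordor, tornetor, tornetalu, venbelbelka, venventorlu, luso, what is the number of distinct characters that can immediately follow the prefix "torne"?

The children of the "torne" node are the distinct next characters among strings starting with "torne".
Distinct next characters after "torne": f, n, p, t.
That node has 4 child edges.

4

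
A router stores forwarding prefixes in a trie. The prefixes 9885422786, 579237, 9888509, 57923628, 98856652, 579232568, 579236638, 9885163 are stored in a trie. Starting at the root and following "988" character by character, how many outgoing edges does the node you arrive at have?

Walk "988" from the root, arriving at one node.
Distinct next characters after "988": 5, 8.
That node has 2 child edges.

2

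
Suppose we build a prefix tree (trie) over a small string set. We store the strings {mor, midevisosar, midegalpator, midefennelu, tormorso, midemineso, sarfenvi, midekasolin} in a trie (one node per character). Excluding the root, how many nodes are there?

Insert word by word; a character creates a node only if that edge doesn't already exist:
  "mor" → 3 new (m, o, r)
  "midevisosar" → prefix "m" already present; 10 new (i, d, e, v, i, s, o, s, a, r)
  "midegalpator" → prefix "mide" already present; 8 new (g, a, l, p, a, t, o, r)
  "midefennelu" → prefix "mide" already present; 7 new (f, e, n, n, e, l, u)
  "tormorso" → 8 new (t, o, r, m, o, r, s, o)
  "midemineso" → prefix "mide" already present; 6 new (m, i, n, e, s, o)
  "sarfenvi" → 8 new (s, a, r, f, e, n, v, i)
  "midekasolin" → prefix "mide" already present; 7 new (k, a, s, o, l, i, n)
Total nodes = 3 + 10 + 8 + 7 + 8 + 6 + 8 + 7 = 57

57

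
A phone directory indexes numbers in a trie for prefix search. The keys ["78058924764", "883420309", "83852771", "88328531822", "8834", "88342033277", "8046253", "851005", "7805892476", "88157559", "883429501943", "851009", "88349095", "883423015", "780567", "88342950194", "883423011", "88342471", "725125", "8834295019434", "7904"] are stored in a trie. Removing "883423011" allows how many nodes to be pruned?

After clearing the end-marker at "883423011", prune upward until reaching a node still needed by another word.
The suffix "1" (1 node) is used only by "883423011"; the node for "88342301" still has the child "5", so pruning stops there.
Nodes removed: 1

1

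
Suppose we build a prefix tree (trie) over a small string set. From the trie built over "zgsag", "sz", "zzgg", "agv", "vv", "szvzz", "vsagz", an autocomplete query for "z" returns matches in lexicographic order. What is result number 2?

zzgg

Words with prefix "z", in lexicographic order: "zgsag", "zzgg"
Position 2: zzgg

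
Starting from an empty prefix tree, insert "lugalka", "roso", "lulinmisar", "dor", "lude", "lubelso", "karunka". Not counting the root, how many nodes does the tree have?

For each word, the new-node count is its length minus the longest prefix already in the trie:
  "lugalka" → 7 new (l, u, g, a, l, k, a)
  "roso" → 4 new (r, o, s, o)
  "lulinmisar" → prefix "lu" already present; 8 new (l, i, n, m, i, s, a, r)
  "dor" → 3 new (d, o, r)
  "lude" → prefix "lu" already present; 2 new (d, e)
  "lubelso" → prefix "lu" already present; 5 new (b, e, l, s, o)
  "karunka" → 7 new (k, a, r, u, n, k, a)
Total nodes = 7 + 4 + 8 + 3 + 2 + 5 + 7 = 36

36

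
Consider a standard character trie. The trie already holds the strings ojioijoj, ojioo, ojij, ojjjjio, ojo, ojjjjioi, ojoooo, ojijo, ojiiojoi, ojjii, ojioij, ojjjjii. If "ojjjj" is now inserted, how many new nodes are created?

0

"ojjjj" is already a full path in the trie; only an end-marker is added.
No new nodes are needed: 0.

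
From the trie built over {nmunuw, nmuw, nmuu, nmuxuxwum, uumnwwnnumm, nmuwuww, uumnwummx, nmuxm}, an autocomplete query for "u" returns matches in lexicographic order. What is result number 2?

uumnwwnnumm

Filter for "u…" and sort: "uumnwummx", "uumnwwnnumm"
Position 2: uumnwwnnumm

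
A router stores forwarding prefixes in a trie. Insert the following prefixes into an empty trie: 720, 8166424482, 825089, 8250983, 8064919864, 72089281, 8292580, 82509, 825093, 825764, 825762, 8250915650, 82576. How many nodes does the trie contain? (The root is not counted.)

50

Count nodes per top-level branch (shared prefixes stored once):
  '7'-branch (720, 72089281): 8 nodes
  '8'-branch (8064919864, 8166424482, 825089, 82509, 8250915650, 825093, 8250983, 82576, 825762, 825764, 8292580): 42 nodes
Sum: 50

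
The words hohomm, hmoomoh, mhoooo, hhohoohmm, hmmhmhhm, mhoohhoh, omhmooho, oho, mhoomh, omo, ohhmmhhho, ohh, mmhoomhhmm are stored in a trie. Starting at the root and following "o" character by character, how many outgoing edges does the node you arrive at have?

2

Follow the path "o" to its node, then look at its outgoing edges.
Characters that immediately follow "o" among the stored strings: {h, m}.
That node has 2 child edges.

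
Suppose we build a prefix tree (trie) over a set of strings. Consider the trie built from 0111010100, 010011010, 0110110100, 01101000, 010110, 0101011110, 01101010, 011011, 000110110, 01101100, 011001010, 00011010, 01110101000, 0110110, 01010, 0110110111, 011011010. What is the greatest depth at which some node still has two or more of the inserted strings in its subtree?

Equivalently: take the maximum, over all pairs, of their longest common prefix length.
e.g. "0111010100" and "01110101000" share the prefix "0111010100" of length 10; no pair shares a longer one.
Longest shared-prefix length: 10

10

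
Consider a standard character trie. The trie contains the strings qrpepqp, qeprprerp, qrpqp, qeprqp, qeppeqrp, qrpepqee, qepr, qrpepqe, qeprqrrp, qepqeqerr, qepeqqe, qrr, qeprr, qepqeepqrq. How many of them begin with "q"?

14

Traverse to the node for "q", then collect every word in that subtree.
Words under "q": qepeqqe, qeppeqrp, qepqeepqrq, qepqeqerr, qepr, qeprprerp, qeprqp, qeprqrrp, qeprr, qrpepqe, qrpepqee, qrpepqp, qrpqp, qrr
Count: 14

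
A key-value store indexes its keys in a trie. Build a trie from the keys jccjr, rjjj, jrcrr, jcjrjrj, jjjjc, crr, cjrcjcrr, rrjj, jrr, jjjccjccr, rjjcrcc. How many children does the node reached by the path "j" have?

Walk "j" from the root, arriving at one node.
Characters that immediately follow "j" among the stored strings: {c, j, r}.
That node has 3 child edges.

3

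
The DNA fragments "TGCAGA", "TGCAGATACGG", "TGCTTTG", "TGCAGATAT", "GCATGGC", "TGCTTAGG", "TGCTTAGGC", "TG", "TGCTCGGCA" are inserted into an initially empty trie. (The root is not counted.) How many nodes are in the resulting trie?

Trie structure (* marks end of a word):
(root)
├─ G
│  └─ C
│     └─ A
│        └─ T
│           └─ G
│              └─ G
│                 └─ C *
└─ T
   └─ G *
      └─ C
         ├─ A
         │  └─ G
         │     └─ A *
         │        └─ T
         │           └─ A
         │              ├─ C
         │              │  └─ G
         │              │     └─ G *
         │              └─ T *
         └─ T
            ├─ C
            │  └─ G
            │     └─ G
            │        └─ C
            │           └─ A *
            └─ T
               ├─ A
               │  └─ G
               │     └─ G *
               │        └─ C *
               └─ T
                  └─ G *
Counting every labelled node above: 32.

32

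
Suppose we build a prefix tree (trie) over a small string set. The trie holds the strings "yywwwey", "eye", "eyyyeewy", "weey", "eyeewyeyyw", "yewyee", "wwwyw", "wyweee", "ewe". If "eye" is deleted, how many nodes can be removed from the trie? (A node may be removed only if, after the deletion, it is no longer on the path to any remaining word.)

0

A node on "eye"'s path can go only if nothing else ends at it or branches off below it.
Every node on "eye" is still needed (e.g. by "eyeewyeyyw"), so nothing is freed.
Nodes removed: 0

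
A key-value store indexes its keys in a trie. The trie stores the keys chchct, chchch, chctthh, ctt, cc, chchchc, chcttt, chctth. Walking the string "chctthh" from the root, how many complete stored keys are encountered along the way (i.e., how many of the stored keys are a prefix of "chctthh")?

2

Traverse "chctthh" character by character; count nodes along the way that are marked as word ends.
Prefixes of the query that are stored words: "chctth", "chctthh"
Count: 2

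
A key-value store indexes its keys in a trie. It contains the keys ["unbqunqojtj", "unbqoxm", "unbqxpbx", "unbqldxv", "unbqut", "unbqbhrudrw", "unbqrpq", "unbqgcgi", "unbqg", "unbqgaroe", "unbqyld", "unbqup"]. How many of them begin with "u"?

12

Traverse to the node for "u", then collect every word in that subtree.
Matches: "unbqbhrudrw", "unbqg", "unbqgaroe", "unbqgcgi", "unbqldxv", "unbqoxm", "unbqrpq", "unbqunqojtj", "unbqup", "unbqut", "unbqxpbx", "unbqyld"
Count: 12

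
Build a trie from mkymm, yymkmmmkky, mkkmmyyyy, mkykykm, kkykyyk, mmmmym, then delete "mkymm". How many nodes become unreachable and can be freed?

2

Walk "mkymm" from the leaf back toward the root, removing each node that no remaining word uses.
The suffix "mm" (2 nodes) is used only by "mkymm"; the node for "mky" still has the child "k", so pruning stops there.
Nodes removed: 2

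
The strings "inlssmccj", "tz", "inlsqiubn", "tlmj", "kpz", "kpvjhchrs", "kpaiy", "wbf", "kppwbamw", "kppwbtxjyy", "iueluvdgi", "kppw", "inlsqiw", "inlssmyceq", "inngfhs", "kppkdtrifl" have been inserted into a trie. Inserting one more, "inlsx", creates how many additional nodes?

1

"inls" is already a path in the trie; the remaining "x" must be added.
So 5 − 4 = 1 new nodes.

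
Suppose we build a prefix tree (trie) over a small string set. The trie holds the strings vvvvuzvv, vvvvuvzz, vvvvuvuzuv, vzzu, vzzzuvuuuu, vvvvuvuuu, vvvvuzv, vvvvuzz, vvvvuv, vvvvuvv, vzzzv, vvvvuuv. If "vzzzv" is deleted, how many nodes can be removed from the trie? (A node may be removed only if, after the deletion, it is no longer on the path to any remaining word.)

1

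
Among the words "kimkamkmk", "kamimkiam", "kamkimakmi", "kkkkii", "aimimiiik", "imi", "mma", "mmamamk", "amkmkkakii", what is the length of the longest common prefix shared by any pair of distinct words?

3

The deepest shared node is where two words last agree before diverging.
e.g. "kamimkiam" and "kamkimakmi" share the prefix "kam" of length 3; no pair shares a longer one.
Longest shared-prefix length: 3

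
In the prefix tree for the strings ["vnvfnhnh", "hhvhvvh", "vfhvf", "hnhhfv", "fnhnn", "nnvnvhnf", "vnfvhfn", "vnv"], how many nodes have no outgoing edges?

Leaves are exactly the stored words that no other stored word extends.
Those words: "fnhnn", "hhvhvvh", "hnhhfv", "nnvnvhnf", "vfhvf", "vnfvhfn", "vnvfnhnh"
Leaf count: 7

7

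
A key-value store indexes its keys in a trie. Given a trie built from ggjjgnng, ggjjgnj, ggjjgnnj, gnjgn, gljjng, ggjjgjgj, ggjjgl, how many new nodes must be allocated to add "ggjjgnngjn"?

2

"ggjjgnng" is already a path in the trie; the remaining "jn" must be added.
New nodes needed: |"ggjjgnngjn"| − 8 = 10 − 8 = 2.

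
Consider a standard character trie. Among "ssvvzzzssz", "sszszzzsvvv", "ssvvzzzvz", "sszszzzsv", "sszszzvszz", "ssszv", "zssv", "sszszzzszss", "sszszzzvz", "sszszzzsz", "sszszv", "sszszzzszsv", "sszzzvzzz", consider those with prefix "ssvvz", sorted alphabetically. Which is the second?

ssvvzzzvz

Filter for "ssvvz…" and sort: "ssvvzzzssz", "ssvvzzzvz"
The 2nd is ssvvzzzvz.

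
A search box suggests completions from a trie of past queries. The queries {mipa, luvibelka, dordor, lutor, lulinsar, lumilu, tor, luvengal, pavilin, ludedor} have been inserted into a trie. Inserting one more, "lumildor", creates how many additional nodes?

"lumil" is already a path in the trie; the remaining "dor" must be added.
Each of the 3 remaining characters creates one node.

3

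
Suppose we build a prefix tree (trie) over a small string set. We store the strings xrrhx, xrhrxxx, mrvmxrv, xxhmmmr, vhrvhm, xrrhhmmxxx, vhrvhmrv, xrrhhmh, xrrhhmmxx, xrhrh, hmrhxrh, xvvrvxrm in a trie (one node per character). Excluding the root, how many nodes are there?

53

Trace insertions, counting only characters that open a new branch:
  "xrrhx" → 5 new (x, r, r, h, x)
  "xrhrxxx" → prefix "xr" already present; 5 new (h, r, x, x, x)
  "mrvmxrv" → 7 new (m, r, v, m, x, r, v)
  "xxhmmmr" → prefix "x" already present; 6 new (x, h, m, m, m, r)
  "vhrvhm" → 6 new (v, h, r, v, h, m)
  "xrrhhmmxxx" → prefix "xrrh" already present; 6 new (h, m, m, x, x, x)
  "vhrvhmrv" → prefix "vhrvhm" already present; 2 new (r, v)
  "xrrhhmh" → prefix "xrrhhm" already present; 1 new (h)
  "xrrhhmmxx" → prefix "xrrhhmmxx" already present; 0 new (none)
  "xrhrh" → prefix "xrhr" already present; 1 new (h)
  "hmrhxrh" → 7 new (h, m, r, h, x, r, h)
  "xvvrvxrm" → prefix "x" already present; 7 new (v, v, r, v, x, r, m)
Total nodes = 5 + 5 + 7 + 6 + 6 + 6 + 2 + 1 + 0 + 1 + 7 + 7 = 53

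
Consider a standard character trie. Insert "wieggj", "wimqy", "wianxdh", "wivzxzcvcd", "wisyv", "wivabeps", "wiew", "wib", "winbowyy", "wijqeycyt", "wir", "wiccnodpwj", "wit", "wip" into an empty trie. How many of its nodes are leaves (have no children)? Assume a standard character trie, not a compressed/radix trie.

14

A leaf is a node with no children — equivalently, the end of a word that is not a proper prefix of any other stored word.
Those words: "wianxdh", "wib", "wiccnodpwj", "wieggj", "wiew", "wijqeycyt", "wimqy", "winbowyy", "wip", "wir", "wisyv", "wit", "wivabeps", "wivzxzcvcd"
Leaf count: 14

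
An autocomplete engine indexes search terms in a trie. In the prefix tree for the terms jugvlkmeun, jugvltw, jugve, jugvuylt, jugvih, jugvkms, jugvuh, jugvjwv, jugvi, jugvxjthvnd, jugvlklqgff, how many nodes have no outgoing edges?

A leaf is a node with no children — equivalently, the end of a word that is not a proper prefix of any other stored word.
Those words: "jugve", "jugvih", "jugvjwv", "jugvkms", "jugvlklqgff", "jugvlkmeun", "jugvltw", "jugvuh", "jugvuylt", "jugvxjthvnd"
Leaf count: 10

10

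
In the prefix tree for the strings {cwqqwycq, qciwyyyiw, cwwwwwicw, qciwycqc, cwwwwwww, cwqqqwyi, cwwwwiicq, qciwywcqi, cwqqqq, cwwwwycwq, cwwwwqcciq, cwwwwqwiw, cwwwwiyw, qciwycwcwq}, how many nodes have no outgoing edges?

A leaf is a node with no children — equivalently, the end of a word that is not a proper prefix of any other stored word.
Those words: "cwqqqq", "cwqqqwyi", "cwqqwycq", "cwwwwiicq", "cwwwwiyw", "cwwwwqcciq", "cwwwwqwiw", "cwwwwwicw", "cwwwwwww", "cwwwwycwq", "qciwycqc", "qciwycwcwq", "qciwywcqi", "qciwyyyiw"
Leaf count: 14

14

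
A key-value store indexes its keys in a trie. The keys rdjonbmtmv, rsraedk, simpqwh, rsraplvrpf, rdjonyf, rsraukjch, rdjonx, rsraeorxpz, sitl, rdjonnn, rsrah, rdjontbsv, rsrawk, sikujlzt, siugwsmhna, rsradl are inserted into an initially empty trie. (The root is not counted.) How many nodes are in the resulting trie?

Insert word by word; a character creates a node only if that edge doesn't already exist:
  "rdjonbmtmv" → 10 new (r, d, j, o, n, b, m, t, m, v)
  "rsraedk" → prefix "r" already present; 6 new (s, r, a, e, d, k)
  "simpqwh" → 7 new (s, i, m, p, q, w, h)
  "rsraplvrpf" → prefix "rsra" already present; 6 new (p, l, v, r, p, f)
  "rdjonyf" → prefix "rdjon" already present; 2 new (y, f)
  "rsraukjch" → prefix "rsra" already present; 5 new (u, k, j, c, h)
  "rdjonx" → prefix "rdjon" already present; 1 new (x)
  "rsraeorxpz" → prefix "rsrae" already present; 5 new (o, r, x, p, z)
  "sitl" → prefix "si" already present; 2 new (t, l)
  "rdjonnn" → prefix "rdjon" already present; 2 new (n, n)
  "rsrah" → prefix "rsra" already present; 1 new (h)
  "rdjontbsv" → prefix "rdjon" already present; 4 new (t, b, s, v)
  "rsrawk" → prefix "rsra" already present; 2 new (w, k)
  "sikujlzt" → prefix "si" already present; 6 new (k, u, j, l, z, t)
  "siugwsmhna" → prefix "si" already present; 8 new (u, g, w, s, m, h, n, a)
  "rsradl" → prefix "rsra" already present; 2 new (d, l)
Total nodes = 10 + 6 + 7 + 6 + 2 + 5 + 1 + 5 + 2 + 2 + 1 + 4 + 2 + 6 + 8 + 2 = 69

69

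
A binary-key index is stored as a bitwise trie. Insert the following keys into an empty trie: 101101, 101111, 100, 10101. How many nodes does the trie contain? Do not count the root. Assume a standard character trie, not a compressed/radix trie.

11

Trie structure (* marks end of a word):
(root)
└─ 1
   └─ 0
      ├─ 0 *
      └─ 1
         ├─ 0
         │  └─ 1 *
         └─ 1
            ├─ 0
            │  └─ 1 *
            └─ 1
               └─ 1 *
Counting every labelled node above: 11.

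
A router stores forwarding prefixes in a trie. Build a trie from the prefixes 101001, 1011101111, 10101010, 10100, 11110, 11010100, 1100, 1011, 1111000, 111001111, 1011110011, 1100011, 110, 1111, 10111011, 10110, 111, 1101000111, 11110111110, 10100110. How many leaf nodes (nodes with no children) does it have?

11

Leaves are exactly the stored words that no other stored word extends.
Those words: "10100110", "10101010", "10110", "1011101111", "1011110011", "1100011", "1101000111", "11010100", "111001111", "1111000", "11110111110"
Leaf count: 11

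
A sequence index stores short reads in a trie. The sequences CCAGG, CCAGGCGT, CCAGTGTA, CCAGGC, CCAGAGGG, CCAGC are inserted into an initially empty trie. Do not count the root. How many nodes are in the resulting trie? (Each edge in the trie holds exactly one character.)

Count nodes per top-level branch (shared prefixes stored once):
  'C'-branch (CCAGAGGG, CCAGC, CCAGG, CCAGGC, CCAGGCGT, CCAGTGTA): 17 nodes
Sum: 17

17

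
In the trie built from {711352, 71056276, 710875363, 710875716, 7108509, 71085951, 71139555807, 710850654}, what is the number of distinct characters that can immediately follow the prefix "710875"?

2

Walk "710875" from the root, arriving at one node.
Characters that immediately follow "710875" among the stored strings: {3, 7}.
That node has 2 child edges.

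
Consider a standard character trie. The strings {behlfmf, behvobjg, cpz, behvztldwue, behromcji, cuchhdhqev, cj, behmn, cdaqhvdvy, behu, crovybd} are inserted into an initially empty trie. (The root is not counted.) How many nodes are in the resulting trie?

Trace insertions, counting only characters that open a new branch:
  "behlfmf" → 7 new (b, e, h, l, f, m, f)
  "behvobjg" → prefix "beh" already present; 5 new (v, o, b, j, g)
  "cpz" → 3 new (c, p, z)
  "behvztldwue" → prefix "behv" already present; 7 new (z, t, l, d, w, u, e)
  "behromcji" → prefix "beh" already present; 6 new (r, o, m, c, j, i)
  "cuchhdhqev" → prefix "c" already present; 9 new (u, c, h, h, d, h, q, e, v)
  "cj" → prefix "c" already present; 1 new (j)
  "behmn" → prefix "beh" already present; 2 new (m, n)
  "cdaqhvdvy" → prefix "c" already present; 8 new (d, a, q, h, v, d, v, y)
  "behu" → prefix "beh" already present; 1 new (u)
  "crovybd" → prefix "c" already present; 6 new (r, o, v, y, b, d)
Total nodes = 7 + 5 + 3 + 7 + 6 + 9 + 1 + 2 + 8 + 1 + 6 = 55

55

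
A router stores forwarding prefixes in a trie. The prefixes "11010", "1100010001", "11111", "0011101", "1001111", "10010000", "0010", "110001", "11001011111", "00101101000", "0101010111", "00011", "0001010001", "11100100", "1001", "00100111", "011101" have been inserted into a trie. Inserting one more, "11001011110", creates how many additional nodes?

1

The longest prefix of "11001011110" already in the trie is "1100101111" (length 10).
So 11 − 10 = 1 new nodes.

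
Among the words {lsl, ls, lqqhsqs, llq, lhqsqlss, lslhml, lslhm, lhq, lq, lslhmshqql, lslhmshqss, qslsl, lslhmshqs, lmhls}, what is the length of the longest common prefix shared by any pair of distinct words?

9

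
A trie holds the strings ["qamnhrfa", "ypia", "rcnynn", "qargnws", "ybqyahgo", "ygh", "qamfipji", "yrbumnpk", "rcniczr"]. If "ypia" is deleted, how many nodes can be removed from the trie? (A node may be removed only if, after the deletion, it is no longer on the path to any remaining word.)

A node on "ypia"'s path can go only if nothing else ends at it or branches off below it.
The suffix "pia" (3 nodes) is used only by "ypia"; the node for "y" still has the child "b", so pruning stops there.
Nodes removed: 3

3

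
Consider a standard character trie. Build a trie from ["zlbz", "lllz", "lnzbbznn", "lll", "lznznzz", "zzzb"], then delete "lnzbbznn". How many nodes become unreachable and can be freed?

7

After clearing the end-marker at "lnzbbznn", prune upward until reaching a node still needed by another word.
The suffix "nzbbznn" (7 nodes) is used only by "lnzbbznn"; the node for "l" still has the child "l", so pruning stops there.
Nodes removed: 7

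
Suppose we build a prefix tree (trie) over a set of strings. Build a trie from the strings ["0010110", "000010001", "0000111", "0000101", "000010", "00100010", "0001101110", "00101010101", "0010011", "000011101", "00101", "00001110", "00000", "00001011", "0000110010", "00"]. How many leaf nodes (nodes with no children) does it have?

10

A leaf is a node with no children — equivalently, the end of a word that is not a proper prefix of any other stored word.
Those words: "00000", "000010001", "00001011", "0000110010", "000011101", "0001101110", "00100010", "0010011", "00101010101", "0010110"
Leaf count: 10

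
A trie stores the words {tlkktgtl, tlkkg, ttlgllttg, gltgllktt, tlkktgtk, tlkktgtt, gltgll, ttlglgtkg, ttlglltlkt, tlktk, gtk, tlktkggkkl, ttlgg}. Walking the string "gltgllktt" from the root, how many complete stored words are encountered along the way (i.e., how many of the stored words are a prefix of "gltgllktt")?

Check each prefix of "gltgllktt" against the stored set — each match is an end-marker on the path.
Prefixes of the query that are stored words: "gltgll", "gltgllktt"
Count: 2

2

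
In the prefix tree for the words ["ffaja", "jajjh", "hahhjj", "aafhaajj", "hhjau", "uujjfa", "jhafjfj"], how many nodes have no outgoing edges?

7

A leaf is a node with no children — equivalently, the end of a word that is not a proper prefix of any other stored word.
Those words: "aafhaajj", "ffaja", "hahhjj", "hhjau", "jajjh", "jhafjfj", "uujjfa"
Leaf count: 7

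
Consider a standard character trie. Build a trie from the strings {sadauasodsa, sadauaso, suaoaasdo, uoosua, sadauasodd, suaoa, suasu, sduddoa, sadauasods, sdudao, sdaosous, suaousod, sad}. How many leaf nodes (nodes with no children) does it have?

A leaf is a node with no children — equivalently, the end of a word that is not a proper prefix of any other stored word.
Those words: "sadauasodd", "sadauasodsa", "sdaosous", "sdudao", "sduddoa", "suaoaasdo", "suaousod", "suasu", "uoosua"
Leaf count: 9

9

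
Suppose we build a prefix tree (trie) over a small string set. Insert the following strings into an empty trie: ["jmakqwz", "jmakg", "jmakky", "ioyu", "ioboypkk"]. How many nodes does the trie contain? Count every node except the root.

20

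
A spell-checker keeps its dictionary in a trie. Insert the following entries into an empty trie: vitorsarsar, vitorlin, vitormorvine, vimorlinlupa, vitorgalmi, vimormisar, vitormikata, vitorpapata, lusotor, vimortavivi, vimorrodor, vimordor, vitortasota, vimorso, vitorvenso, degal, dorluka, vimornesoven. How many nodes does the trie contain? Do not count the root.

104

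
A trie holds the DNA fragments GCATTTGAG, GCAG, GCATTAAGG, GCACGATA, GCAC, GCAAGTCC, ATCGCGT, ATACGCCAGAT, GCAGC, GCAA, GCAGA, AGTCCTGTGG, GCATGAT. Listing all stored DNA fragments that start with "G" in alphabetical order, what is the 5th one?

GCAG

Filter for "G…" and sort: "GCAA", "GCAAGTCC", "GCAC", "GCACGATA", "GCAG", "GCAGA", "GCAGC", "GCATGAT", "GCATTAAGG", "GCATTTGAG"
Position 5: GCAG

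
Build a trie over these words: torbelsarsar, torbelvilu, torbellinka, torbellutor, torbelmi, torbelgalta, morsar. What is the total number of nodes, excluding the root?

38

Trace insertions, counting only characters that open a new branch:
  "torbelsarsar" → 12 new (t, o, r, b, e, l, s, a, r, s, a, r)
  "torbelvilu" → prefix "torbel" already present; 4 new (v, i, l, u)
  "torbellinka" → prefix "torbel" already present; 5 new (l, i, n, k, a)
  "torbellutor" → prefix "torbell" already present; 4 new (u, t, o, r)
  "torbelmi" → prefix "torbel" already present; 2 new (m, i)
  "torbelgalta" → prefix "torbel" already present; 5 new (g, a, l, t, a)
  "morsar" → 6 new (m, o, r, s, a, r)
Total nodes = 12 + 4 + 5 + 4 + 2 + 5 + 6 = 38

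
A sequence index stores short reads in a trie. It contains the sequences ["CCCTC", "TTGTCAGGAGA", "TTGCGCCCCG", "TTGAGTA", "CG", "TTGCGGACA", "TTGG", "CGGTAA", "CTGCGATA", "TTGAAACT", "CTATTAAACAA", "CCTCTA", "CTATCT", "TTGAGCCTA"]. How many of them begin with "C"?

7

Traverse to the node for "C", then collect every word in that subtree.
Words under "C": CCCTC, CCTCTA, CG, CGGTAA, CTATCT, CTATTAAACAA, CTGCGATA
Count: 7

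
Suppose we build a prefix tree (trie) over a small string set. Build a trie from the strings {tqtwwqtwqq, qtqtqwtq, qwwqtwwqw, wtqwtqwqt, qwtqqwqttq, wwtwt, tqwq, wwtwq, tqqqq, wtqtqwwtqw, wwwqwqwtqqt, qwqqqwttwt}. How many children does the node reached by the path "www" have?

1

Follow the path "www" to its node, then look at its outgoing edges.
Distinct next characters after "www": q.
That node has 1 child edge.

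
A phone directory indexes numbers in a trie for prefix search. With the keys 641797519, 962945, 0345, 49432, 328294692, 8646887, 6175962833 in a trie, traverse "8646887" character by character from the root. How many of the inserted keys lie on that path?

Walk "8646887" from the root; an end-of-word marker is hit whenever a stored word is a prefix of "8646887".
Prefixes of the query that are stored words: "8646887"
Count: 1

1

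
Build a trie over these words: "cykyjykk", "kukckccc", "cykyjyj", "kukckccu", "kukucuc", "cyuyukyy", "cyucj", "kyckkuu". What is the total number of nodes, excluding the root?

Trace insertions, counting only characters that open a new branch:
  "cykyjykk" → 8 new (c, y, k, y, j, y, k, k)
  "kukckccc" → 8 new (k, u, k, c, k, c, c, c)
  "cykyjyj" → prefix "cykyjy" already present; 1 new (j)
  "kukckccu" → prefix "kukckcc" already present; 1 new (u)
  "kukucuc" → prefix "kuk" already present; 4 new (u, c, u, c)
  "cyuyukyy" → prefix "cy" already present; 6 new (u, y, u, k, y, y)
  "cyucj" → prefix "cyu" already present; 2 new (c, j)
  "kyckkuu" → prefix "k" already present; 6 new (y, c, k, k, u, u)
Total nodes = 8 + 8 + 1 + 1 + 4 + 6 + 2 + 6 = 36

36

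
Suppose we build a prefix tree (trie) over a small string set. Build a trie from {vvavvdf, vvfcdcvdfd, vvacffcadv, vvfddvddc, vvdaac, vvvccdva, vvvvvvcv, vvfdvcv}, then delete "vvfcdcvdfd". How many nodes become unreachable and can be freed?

Walk "vvfcdcvdfd" from the leaf back toward the root, removing each node that no remaining word uses.
The suffix "cdcvdfd" (7 nodes) is used only by "vvfcdcvdfd"; the node for "vvf" still has the child "d", so pruning stops there.
Nodes removed: 7

7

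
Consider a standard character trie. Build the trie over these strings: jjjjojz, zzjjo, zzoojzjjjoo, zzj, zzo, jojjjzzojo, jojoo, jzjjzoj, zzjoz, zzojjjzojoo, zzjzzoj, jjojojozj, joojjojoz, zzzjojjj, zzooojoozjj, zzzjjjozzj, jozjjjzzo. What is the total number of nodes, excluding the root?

92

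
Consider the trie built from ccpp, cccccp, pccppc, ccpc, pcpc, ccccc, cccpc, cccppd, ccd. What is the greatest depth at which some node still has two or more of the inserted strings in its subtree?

5

The deepest shared node is where two words last agree before diverging.
"ccccc" and "cccccp" agree on "ccccc" (5 characters) before diverging; nothing deeper is shared.
Longest shared-prefix length: 5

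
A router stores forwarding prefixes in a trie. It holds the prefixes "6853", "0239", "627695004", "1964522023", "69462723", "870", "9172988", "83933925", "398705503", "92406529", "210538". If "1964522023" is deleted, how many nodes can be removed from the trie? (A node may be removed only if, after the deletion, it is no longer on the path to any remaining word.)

10

Walk "1964522023" from the leaf back toward the root, removing each node that no remaining word uses.
No other word shares any prefix with "1964522023", so all 10 of its nodes go.
Nodes removed: 10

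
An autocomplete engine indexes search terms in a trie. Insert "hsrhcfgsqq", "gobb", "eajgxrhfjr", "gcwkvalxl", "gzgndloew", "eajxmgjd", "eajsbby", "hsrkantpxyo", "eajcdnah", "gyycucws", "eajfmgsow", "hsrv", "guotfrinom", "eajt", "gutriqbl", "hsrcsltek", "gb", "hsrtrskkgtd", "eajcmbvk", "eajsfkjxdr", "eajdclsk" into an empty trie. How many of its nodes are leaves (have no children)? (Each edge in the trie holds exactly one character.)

21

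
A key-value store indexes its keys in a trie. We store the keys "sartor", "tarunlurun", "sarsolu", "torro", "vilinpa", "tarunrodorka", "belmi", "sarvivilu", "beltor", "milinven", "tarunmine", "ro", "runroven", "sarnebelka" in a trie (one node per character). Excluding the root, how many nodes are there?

Trace insertions, counting only characters that open a new branch:
  "sartor" → 6 new (s, a, r, t, o, r)
  "tarunlurun" → 10 new (t, a, r, u, n, l, u, r, u, n)
  "sarsolu" → prefix "sar" already present; 4 new (s, o, l, u)
  "torro" → prefix "t" already present; 4 new (o, r, r, o)
  "vilinpa" → 7 new (v, i, l, i, n, p, a)
  "tarunrodorka" → prefix "tarun" already present; 7 new (r, o, d, o, r, k, a)
  "belmi" → 5 new (b, e, l, m, i)
  "sarvivilu" → prefix "sar" already present; 6 new (v, i, v, i, l, u)
  "beltor" → prefix "bel" already present; 3 new (t, o, r)
  "milinven" → 8 new (m, i, l, i, n, v, e, n)
  "tarunmine" → prefix "tarun" already present; 4 new (m, i, n, e)
  "ro" → 2 new (r, o)
  "runroven" → prefix "r" already present; 7 new (u, n, r, o, v, e, n)
  "sarnebelka" → prefix "sar" already present; 7 new (n, e, b, e, l, k, a)
Total nodes = 6 + 10 + 4 + 4 + 7 + 7 + 5 + 6 + 3 + 8 + 4 + 2 + 7 + 7 = 80

80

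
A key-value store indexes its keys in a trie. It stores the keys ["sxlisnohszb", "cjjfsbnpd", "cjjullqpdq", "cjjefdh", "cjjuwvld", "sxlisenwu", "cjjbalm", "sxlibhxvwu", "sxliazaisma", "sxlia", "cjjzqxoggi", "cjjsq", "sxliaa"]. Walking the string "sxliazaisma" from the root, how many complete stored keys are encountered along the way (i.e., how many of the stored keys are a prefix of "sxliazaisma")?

Traverse "sxliazaisma" character by character; count nodes along the way that are marked as word ends.
Prefixes of the query that are stored words: "sxlia", "sxliazaisma"
Count: 2

2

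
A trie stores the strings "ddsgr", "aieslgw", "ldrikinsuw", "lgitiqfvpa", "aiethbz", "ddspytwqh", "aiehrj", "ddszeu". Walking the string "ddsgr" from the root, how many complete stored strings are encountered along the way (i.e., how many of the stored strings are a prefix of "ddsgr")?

Traverse "ddsgr" character by character; count nodes along the way that are marked as word ends.
Prefixes of the query that are stored words: "ddsgr"
Count: 1

1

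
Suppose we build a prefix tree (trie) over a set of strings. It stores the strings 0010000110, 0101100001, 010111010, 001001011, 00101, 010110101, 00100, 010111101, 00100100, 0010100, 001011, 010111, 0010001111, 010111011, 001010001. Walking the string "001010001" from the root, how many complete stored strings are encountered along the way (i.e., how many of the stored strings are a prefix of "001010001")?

3

Traverse "001010001" character by character; count nodes along the way that are marked as word ends.
Prefixes of the query that are stored words: "00101", "0010100", "001010001"
Count: 3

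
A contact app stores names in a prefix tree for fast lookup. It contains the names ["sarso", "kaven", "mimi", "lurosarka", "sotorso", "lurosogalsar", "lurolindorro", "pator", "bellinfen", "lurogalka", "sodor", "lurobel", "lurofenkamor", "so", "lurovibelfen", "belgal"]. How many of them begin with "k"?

1

Filter for entries beginning with "k":
Matches: "kaven"
Count: 1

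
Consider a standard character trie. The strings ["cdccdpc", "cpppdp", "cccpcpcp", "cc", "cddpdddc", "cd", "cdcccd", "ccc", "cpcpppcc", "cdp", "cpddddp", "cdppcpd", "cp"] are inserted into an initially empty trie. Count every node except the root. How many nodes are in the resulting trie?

Trace insertions, counting only characters that open a new branch:
  "cdccdpc" → 7 new (c, d, c, c, d, p, c)
  "cpppdp" → prefix "c" already present; 5 new (p, p, p, d, p)
  "cccpcpcp" → prefix "c" already present; 7 new (c, c, p, c, p, c, p)
  "cc" → prefix "cc" already present; 0 new (none)
  "cddpdddc" → prefix "cd" already present; 6 new (d, p, d, d, d, c)
  "cd" → prefix "cd" already present; 0 new (none)
  "cdcccd" → prefix "cdcc" already present; 2 new (c, d)
  "ccc" → prefix "ccc" already present; 0 new (none)
  "cpcpppcc" → prefix "cp" already present; 6 new (c, p, p, p, c, c)
  "cdp" → prefix "cd" already present; 1 new (p)
  "cpddddp" → prefix "cp" already present; 5 new (d, d, d, d, p)
  "cdppcpd" → prefix "cdp" already present; 4 new (p, c, p, d)
  "cp" → prefix "cp" already present; 0 new (none)
Total nodes = 7 + 5 + 7 + 0 + 6 + 0 + 2 + 0 + 6 + 1 + 5 + 4 + 0 = 43

43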